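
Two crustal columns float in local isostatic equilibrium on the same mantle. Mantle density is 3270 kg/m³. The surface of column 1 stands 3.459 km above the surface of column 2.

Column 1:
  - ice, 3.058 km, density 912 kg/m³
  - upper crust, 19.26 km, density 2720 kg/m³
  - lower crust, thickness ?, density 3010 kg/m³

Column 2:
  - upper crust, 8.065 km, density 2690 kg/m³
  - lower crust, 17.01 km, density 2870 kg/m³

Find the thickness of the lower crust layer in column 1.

19.2 km

Take the compensation level at the base of the deeper column (depth z_c below the surface of column 1) and equate Σ ρ_i t_i down to z_c; mantle fills any gap and the z_c terms cancel.
Column 1: 3.058×912 + 19.26×2720 + x×3010 + (z_c − 22.318 − x)×3270
Column 2: 3.459×0 + 8.065×2690 + 17.01×2870 + (z_c − 3.459 − 25.075)×3270
The z_c×3270 term appears on both sides and cancels. Collect the known terms of each column as K = Σ(ρt)_known − 3270 × (depth of known layers): K_1 = 55176.096 − 3270×22.318 = −17803.764; K_2 = 70513.55 − 3270×(3.459 + 25.075) = −22792.63.
Balance: K_1 − x×(3270 − 3010) = K_2, so x = (K_1 − K_2)/(3270 − 3010) = 4988.87/260 = 19.2 km.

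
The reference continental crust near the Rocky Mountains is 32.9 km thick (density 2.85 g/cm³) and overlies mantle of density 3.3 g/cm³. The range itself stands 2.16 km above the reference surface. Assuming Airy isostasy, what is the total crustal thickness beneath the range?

48.7 km

Root depth r = h ρ_c / (ρ_m − ρ_c) = 2.16 km × 2.85 / 0.45 = 13.68 km.
Total thickness = T + h + r = 32.9 km + 2.16 km + 13.68 km = 48.7 km.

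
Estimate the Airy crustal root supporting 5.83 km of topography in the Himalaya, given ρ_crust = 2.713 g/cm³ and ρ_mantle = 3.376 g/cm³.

23.9 km

By Archimedes' principle applied to the lithosphere: the weight of the topography is balanced by the buoyancy of the root, ρ_c h = (ρ_m − ρ_c) r.
r = h · ρ_c / (ρ_m − ρ_c) = 5.83 km × 2.713 / (3.376 − 2.713) = 23.9 km.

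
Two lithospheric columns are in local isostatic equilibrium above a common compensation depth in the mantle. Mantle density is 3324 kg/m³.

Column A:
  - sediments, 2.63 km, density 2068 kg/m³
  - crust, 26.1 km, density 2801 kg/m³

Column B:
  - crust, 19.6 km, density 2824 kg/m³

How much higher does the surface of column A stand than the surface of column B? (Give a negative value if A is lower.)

For any compensation level in the mantle, the mantle terms cancel and isostasy reduces to e = (Σt_A − Σt_B) − (Σ(ρt)_A − Σ(ρt)_B) / ρ_m.
Σt_A = 28.73 km; Σt_B = 19.6 km; Σ(ρt)_A = 78544.94; Σ(ρt)_B = 55350.4 (in km·kg/m³).
e = (28.73 − 19.6) − (78544.94 − 55350.4) / 3324 = 2.15 km.

2.15 km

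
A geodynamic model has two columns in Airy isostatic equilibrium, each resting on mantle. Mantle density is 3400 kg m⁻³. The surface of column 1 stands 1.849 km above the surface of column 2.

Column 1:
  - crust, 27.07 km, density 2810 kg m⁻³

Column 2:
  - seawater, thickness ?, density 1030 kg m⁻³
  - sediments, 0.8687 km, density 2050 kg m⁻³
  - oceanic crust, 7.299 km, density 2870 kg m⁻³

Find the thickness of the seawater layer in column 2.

Take the compensation level at the base of the deeper column (depth z_c below the surface of column 1) and equate Σ ρ_i t_i down to z_c; mantle fills any gap and the z_c terms cancel.
Column 1: 27.07×2810 + (z_c − 27.07)×3400
Column 2: 1.849×0 + x×1030 + 0.8687×2050 + 7.299×2870 + (z_c − 1.849 − 8.1677 − x)×3400
The z_c×3400 term appears on both sides and cancels. Collect the known terms of each column as K = Σ(ρt)_known − 3400 × (depth of known layers): K_1 = 76066.7 − 3400×27.07 = −15971.3; K_2 = 22728.965 − 3400×(1.849 + 8.1677) = −11327.815.
Balance: K_1 = K_2 − x×(3400 − 1030), so x = (K_2 − K_1)/(3400 − 1030) = 4643.48/2370 = 1.96 km.

1.96 km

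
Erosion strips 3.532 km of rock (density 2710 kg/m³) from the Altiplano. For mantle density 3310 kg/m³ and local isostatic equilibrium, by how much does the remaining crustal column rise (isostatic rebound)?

Unloading: uplift u = e ρ_c/ρ_m = 3.532 km × 2710/3310 = 2.89 km.

2.89 km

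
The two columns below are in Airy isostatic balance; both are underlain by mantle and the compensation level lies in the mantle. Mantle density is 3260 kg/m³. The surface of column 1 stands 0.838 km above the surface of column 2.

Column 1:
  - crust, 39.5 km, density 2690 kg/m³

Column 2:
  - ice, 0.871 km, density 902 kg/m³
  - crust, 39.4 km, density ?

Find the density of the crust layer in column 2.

2810 kg/m³

Take the compensation level at the base of the deeper column (depth z_c below the surface of column 1) and equate Σ ρ_i t_i down to z_c; mantle fills any gap and the z_c terms cancel.
Column 1: 39.5×2690 + (z_c − 39.5)×3260
Column 2: 0.838×0 + 0.871×902 + 39.4×ρ + (z_c − 0.838 − 40.271)×3260
The z_c×3260 term appears on both sides and cancels. Collect the known terms of each column as K = Σ(ρt)_known − 3260 × (depth of known layers): K_1 = 106255 − 3260×39.5 = −22515; K_2 = 785.642 − 3260×(0.838 + 40.271) = −133229.698.
Balance: K_1 = K_2 + 39.4×ρ, so ρ = (K_1 − K_2)/39.4 = 110715/39.4 = 2810 kg/m³.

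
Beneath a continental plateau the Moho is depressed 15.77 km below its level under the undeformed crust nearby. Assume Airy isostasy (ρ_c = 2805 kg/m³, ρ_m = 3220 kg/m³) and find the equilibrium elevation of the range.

2.33 km

Isostatic balance requires: ρ_c h = (ρ_m − ρ_c) r.
h = r (ρ_m − ρ_c) / ρ_c = 15.77 km × (3220 − 2805) / 2805 = 2.33 km.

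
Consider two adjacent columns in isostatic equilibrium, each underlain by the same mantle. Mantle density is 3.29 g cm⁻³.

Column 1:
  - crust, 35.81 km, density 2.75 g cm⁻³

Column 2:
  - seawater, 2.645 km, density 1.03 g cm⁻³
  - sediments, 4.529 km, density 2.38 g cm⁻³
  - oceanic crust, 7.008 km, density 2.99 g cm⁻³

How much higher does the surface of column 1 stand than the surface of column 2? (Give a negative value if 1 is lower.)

For any compensation level in the mantle, the mantle terms cancel and isostasy reduces to e = (Σt_1 − Σt_2) − (Σ(ρt)_1 − Σ(ρt)_2) / ρ_m.
Σt_1 = 35.81 km; Σt_2 = 14.182 km; Σ(ρt)_1 = 98.4775; Σ(ρt)_2 = 34.45729 (in km·g cm⁻³).
e = (35.81 − 14.182) − (98.4775 − 34.45729) / 3.29 = 2.17 km.

2.17 km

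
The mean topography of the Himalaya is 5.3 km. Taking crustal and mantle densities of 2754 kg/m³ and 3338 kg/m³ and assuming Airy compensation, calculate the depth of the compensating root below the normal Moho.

25 km

Balancing pressure at the compensation depth: the weight of the topography is balanced by the buoyancy of the root, ρ_c h = (ρ_m − ρ_c) r.
r = h · ρ_c / (ρ_m − ρ_c) = 5.3 km × 2754 / (3338 − 2754) = 25 km.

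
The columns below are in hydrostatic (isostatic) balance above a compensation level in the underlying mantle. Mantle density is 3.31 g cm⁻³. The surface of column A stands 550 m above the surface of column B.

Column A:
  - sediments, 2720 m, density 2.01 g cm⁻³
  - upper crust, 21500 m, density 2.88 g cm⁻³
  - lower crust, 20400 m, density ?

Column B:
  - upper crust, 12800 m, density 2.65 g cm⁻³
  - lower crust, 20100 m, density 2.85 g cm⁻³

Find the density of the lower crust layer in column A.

2.98 g cm⁻³

Take the compensation level at the base of the deeper column (depth z_c below the surface of column A) and equate Σ ρ_i t_i down to z_c; mantle fills any gap and the z_c terms cancel.
Column A: 2720×2.01 + 21500×2.88 + 20400×ρ + (z_c − 44620)×3.31
Column B: 550×0 + 12800×2.65 + 20100×2.85 + (z_c − 550 − 32900)×3.31
The z_c×3.31 term appears on both sides and cancels. Collect the known terms of each column as K = Σ(ρt)_known − 3.31 × (depth of known layers): K_A = 67387.2 − 3.31×44620 = −80305; K_B = 91205 − 3.31×(550 + 32900) = −19514.5.
Balance: K_A + 20400×ρ = K_B, so ρ = (K_B − K_A)/20400 = 60790.5/20400 = 2.98 g cm⁻³.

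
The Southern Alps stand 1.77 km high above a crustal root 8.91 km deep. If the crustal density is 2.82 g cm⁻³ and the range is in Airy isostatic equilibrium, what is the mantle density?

Airy balance: ρ_c h = (ρ_m − ρ_c) r → ρ_m = ρ_c (1 + h/r).
ρ_m = 2.82 × (1 + 1.77 km/8.91 km) = 3.38 g cm⁻³.

3.38 g cm⁻³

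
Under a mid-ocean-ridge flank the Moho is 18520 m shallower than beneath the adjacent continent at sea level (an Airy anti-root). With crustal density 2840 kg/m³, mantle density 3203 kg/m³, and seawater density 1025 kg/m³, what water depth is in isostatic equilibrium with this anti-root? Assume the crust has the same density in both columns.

3700 m

Replacing a thickness d of crust by seawater at the top must be balanced by replacing crust with mantle at the base: d (ρ_c − ρ_w) = a (ρ_m − ρ_c).
d = a (ρ_m − ρ_c)/(ρ_c − ρ_w) = 18520 m × 363/1815 = 3700 m.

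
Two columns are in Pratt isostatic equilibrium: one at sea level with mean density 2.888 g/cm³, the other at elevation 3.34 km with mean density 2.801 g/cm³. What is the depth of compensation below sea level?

108 km

ρ_ref D = ρ (D + h) → D (ρ_ref − ρ) = ρ h.
D = ρ h/(ρ_ref − ρ) = 2.801 × 3.34 km/(2.888 − 2.801) = 108 km.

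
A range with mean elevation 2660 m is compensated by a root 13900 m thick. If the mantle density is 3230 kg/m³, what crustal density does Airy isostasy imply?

2710 kg/m³

ρ_c h = (ρ_m − ρ_c) r → ρ_c (h + r) = ρ_m r → ρ_c = ρ_m r / (h + r).
ρ_c = 3230 × 13900 m / (2660 m + 13900 m) = 2710 kg/m³.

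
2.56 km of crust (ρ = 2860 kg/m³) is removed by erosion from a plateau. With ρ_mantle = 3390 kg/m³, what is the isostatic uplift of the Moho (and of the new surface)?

Unloading: uplift u = e ρ_c/ρ_m = 2.56 km × 2860/3390 = 2.16 km.

2.16 km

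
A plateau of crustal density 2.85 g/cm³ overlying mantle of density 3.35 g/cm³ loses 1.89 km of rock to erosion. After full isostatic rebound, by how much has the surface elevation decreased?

Rebound u = e ρ_c/ρ_m = 1.89 km × 2.85/3.35 = 1.608 km.
Net surface drop = e − u = 1.89 km − 1.608 km = e (ρ_m − ρ_c)/ρ_m = 0.282 km.

0.282 km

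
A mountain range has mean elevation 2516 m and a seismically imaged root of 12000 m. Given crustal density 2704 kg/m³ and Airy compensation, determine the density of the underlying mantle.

3270 kg/m³

Airy balance: ρ_c h = (ρ_m − ρ_c) r → ρ_m = ρ_c (1 + h/r).
ρ_m = 2704 × (1 + 2516 m/12000 m) = 3270 kg/m³.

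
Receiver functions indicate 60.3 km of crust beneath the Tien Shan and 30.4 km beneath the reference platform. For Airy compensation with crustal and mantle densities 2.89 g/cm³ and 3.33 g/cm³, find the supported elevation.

Excess crust Δ = 60.3 km − 30.4 km = 29.9 km, split between elevation h and root r with h + r = Δ.
Airy balance ρ_c h = (ρ_m − ρ_c) r gives r = h ρ_c/(ρ_m − ρ_c), so h (1 + ρ_c/(ρ_m − ρ_c)) = Δ, i.e. h = Δ (ρ_m − ρ_c)/ρ_m.
h = 29.9 km × 0.44/3.33 = 3.95 km.

3.95 km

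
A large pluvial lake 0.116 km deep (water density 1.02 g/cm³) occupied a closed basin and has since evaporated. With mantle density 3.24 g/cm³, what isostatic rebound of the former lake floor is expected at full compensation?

u = d ρ_w/ρ_m = 0.116 km × 1.02/3.24 = 0.0365 km.

0.0365 km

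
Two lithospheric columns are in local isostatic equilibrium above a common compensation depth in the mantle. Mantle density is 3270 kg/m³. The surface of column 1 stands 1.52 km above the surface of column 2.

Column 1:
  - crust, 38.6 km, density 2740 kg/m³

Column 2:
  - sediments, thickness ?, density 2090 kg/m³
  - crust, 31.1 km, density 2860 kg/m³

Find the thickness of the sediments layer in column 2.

2.32 km

Take the compensation level at the base of the deeper column (depth z_c below the surface of column 1) and equate Σ ρ_i t_i down to z_c; mantle fills any gap and the z_c terms cancel.
Column 1: 38.6×2740 + (z_c − 38.6)×3270
Column 2: 1.52×0 + x×2090 + 31.1×2860 + (z_c − 1.52 − 31.1 − x)×3270
The z_c×3270 term appears on both sides and cancels. Collect the known terms of each column as K = Σ(ρt)_known − 3270 × (depth of known layers): K_1 = 105764 − 3270×38.6 = −20458; K_2 = 88946 − 3270×(1.52 + 31.1) = −17721.4.
Balance: K_1 = K_2 − x×(3270 − 2090), so x = (K_2 − K_1)/(3270 − 2090) = 2736.6/1180 = 2.32 km.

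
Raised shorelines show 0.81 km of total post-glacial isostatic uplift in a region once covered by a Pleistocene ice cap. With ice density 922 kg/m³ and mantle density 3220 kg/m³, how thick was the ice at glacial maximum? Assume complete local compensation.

u = t ρ_ice/ρ_m → t = u ρ_m/ρ_ice = 0.81 km × 3220/922 = 2.83 km.

2.83 km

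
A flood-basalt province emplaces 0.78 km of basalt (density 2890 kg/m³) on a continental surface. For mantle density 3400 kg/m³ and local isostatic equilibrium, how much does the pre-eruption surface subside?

0.663 km

Subaerial loading: s = t ρ_load / ρ_m.
s = 0.78 km × 2890/3400 = 0.663 km.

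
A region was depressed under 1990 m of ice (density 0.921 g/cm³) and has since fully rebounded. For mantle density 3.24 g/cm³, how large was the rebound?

Removing the load lets mantle flow back in; uplift u satisfies ρ_ice t = ρ_m u.
u = t ρ_ice/ρ_m = 1990 m × 0.921/3.24 = 566 m.

566 m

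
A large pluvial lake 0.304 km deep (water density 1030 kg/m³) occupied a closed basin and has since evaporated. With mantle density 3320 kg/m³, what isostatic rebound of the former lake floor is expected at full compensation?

u = d ρ_w/ρ_m = 0.304 km × 1030/3320 = 0.0943 km.

0.0943 km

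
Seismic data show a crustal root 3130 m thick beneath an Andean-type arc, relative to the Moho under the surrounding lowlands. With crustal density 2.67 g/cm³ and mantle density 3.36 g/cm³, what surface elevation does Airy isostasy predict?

Isostatic balance requires: ρ_c h = (ρ_m − ρ_c) r.
h = r (ρ_m − ρ_c) / ρ_c = 3130 m × (3.36 − 2.67) / 2.67 = 809 m.

809 m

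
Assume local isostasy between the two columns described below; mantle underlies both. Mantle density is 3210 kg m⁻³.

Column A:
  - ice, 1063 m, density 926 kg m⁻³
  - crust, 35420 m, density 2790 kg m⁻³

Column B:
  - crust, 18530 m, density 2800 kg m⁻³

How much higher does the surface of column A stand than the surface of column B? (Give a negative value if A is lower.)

For any compensation level in the mantle, the mantle terms cancel and isostasy reduces to e = (Σt_A − Σt_B) − (Σ(ρt)_A − Σ(ρt)_B) / ρ_m.
Σt_A = 36483 m; Σt_B = 18530 m; Σ(ρt)_A = 99806138; Σ(ρt)_B = 51884000 (in m·kg m⁻³).
e = (36483 − 18530) − (99806138 − 51884000) / 3210 = 3020 m.

3020 m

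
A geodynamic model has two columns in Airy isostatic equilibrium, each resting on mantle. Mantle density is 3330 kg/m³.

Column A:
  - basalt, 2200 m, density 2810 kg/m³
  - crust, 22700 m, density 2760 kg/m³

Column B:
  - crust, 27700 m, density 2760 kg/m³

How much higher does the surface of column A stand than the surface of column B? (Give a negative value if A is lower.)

−512 m

For any compensation level in the mantle, the mantle terms cancel and isostasy reduces to e = (Σt_A − Σt_B) − (Σ(ρt)_A − Σ(ρt)_B) / ρ_m.
Σt_A = 24900 m; Σt_B = 27700 m; Σ(ρt)_A = 68834000; Σ(ρt)_B = 76452000 (in m·kg/m³).
e = (24900 − 27700) − (68834000 − 76452000) / 3330 = −512 m.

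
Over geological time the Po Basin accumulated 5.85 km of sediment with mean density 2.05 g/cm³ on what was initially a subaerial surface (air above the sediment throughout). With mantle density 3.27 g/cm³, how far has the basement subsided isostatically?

Subaerial load: s = t ρ_sed / ρ_m = 5.85 km × 2.05/3.27 = 3.67 km.

3.67 km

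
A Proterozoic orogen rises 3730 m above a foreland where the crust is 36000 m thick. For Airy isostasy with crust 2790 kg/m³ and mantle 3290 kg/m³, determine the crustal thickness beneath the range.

Root depth r = h ρ_c / (ρ_m − ρ_c) = 3730 m × 2790 / 500 = 20810 m.
Total thickness = T + h + r = 36000 m + 3730 m + 20810 m = 60500 m.

60500 m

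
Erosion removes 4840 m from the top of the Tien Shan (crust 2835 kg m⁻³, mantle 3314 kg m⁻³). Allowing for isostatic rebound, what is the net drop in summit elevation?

Rebound u = e ρ_c/ρ_m = 4840 m × 2835/3314 = 4140 m.
Net surface drop = e − u = 4840 m − 4140 m = e (ρ_m − ρ_c)/ρ_m = 700 m.

700 m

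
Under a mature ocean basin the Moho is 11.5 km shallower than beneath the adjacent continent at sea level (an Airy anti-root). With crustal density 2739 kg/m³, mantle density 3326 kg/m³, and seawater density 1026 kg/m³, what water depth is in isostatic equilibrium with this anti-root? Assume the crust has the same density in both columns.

Replacing a thickness d of crust by seawater at the top must be balanced by replacing crust with mantle at the base: d (ρ_c − ρ_w) = a (ρ_m − ρ_c).
d = a (ρ_m − ρ_c)/(ρ_c − ρ_w) = 11.5 km × 587/1713 = 3.94 km.

3.94 km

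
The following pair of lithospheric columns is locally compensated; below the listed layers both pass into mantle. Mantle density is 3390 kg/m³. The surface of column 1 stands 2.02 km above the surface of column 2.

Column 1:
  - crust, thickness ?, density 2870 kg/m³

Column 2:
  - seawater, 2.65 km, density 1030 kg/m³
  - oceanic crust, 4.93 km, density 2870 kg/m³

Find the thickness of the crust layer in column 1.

Take the compensation level at the base of the deeper column (depth z_c below the surface of column 1) and equate Σ ρ_i t_i down to z_c; mantle fills any gap and the z_c terms cancel.
Column 1: x×2870 + (z_c − 0 − x)×3390
Column 2: 2.02×0 + 2.65×1030 + 4.93×2870 + (z_c − 2.02 − 7.58)×3390
The z_c×3390 term appears on both sides and cancels. Collect the known terms of each column as K = Σ(ρt)_known − 3390 × (depth of known layers): K_1 = 0 − 3390×0 = 0; K_2 = 16878.6 − 3390×(2.02 + 7.58) = −15665.4.
Balance: K_1 − x×(3390 − 2870) = K_2, so x = (K_1 − K_2)/(3390 − 2870) = 15665.4/520 = 30.1 km.

30.1 km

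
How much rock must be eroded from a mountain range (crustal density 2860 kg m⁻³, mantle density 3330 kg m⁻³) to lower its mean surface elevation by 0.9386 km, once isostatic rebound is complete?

Net drop Δ = e − u = e − e ρ_c/ρ_m = e (ρ_m − ρ_c)/ρ_m.
e = Δ ρ_m/(ρ_m − ρ_c) = 0.9386 km × 3330/470 = 6.65 km.

6.65 km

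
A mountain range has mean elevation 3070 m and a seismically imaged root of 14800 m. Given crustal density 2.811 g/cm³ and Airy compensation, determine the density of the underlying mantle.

3.39 g/cm³

Airy balance: ρ_c h = (ρ_m − ρ_c) r → ρ_m = ρ_c (1 + h/r).
ρ_m = 2.811 × (1 + 3070 m/14800 m) = 3.39 g/cm³.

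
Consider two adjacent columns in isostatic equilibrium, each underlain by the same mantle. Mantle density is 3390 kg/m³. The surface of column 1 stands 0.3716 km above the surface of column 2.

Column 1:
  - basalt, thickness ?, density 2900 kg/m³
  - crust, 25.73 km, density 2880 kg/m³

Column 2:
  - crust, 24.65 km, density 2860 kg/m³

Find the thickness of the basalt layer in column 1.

2.45 km

Take the compensation level at the base of the deeper column (depth z_c below the surface of column 1) and equate Σ ρ_i t_i down to z_c; mantle fills any gap and the z_c terms cancel.
Column 1: x×2900 + 25.73×2880 + (z_c − 25.73 − x)×3390
Column 2: 0.3716×0 + 24.65×2860 + (z_c − 0.3716 − 24.65)×3390
The z_c×3390 term appears on both sides and cancels. Collect the known terms of each column as K = Σ(ρt)_known − 3390 × (depth of known layers): K_1 = 74102.4 − 3390×25.73 = −13122.3; K_2 = 70499 − 3390×(0.3716 + 24.65) = −14324.224.
Balance: K_1 − x×(3390 − 2900) = K_2, so x = (K_1 − K_2)/(3390 − 2900) = 1201.92/490 = 2.45 km.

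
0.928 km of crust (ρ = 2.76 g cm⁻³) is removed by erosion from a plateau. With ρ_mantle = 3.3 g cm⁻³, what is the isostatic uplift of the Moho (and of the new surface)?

Unloading: uplift u = e ρ_c/ρ_m = 0.928 km × 2.76/3.3 = 0.776 km.

0.776 km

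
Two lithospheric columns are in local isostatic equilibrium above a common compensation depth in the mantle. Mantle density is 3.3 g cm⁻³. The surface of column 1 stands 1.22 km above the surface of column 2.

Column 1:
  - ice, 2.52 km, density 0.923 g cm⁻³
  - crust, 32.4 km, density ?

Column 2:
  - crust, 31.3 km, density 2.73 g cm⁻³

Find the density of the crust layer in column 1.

2.81 g cm⁻³

Take the compensation level at the base of the deeper column (depth z_c below the surface of column 1) and equate Σ ρ_i t_i down to z_c; mantle fills any gap and the z_c terms cancel.
Column 1: 2.52×0.923 + 32.4×ρ + (z_c − 34.92)×3.3
Column 2: 1.22×0 + 31.3×2.73 + (z_c − 1.22 − 31.3)×3.3
The z_c×3.3 term appears on both sides and cancels. Collect the known terms of each column as K = Σ(ρt)_known − 3.3 × (depth of known layers): K_1 = 2.32596 − 3.3×34.92 = −112.91004; K_2 = 85.449 − 3.3×(1.22 + 31.3) = −21.867.
Balance: K_1 + 32.4×ρ = K_2, so ρ = (K_2 − K_1)/32.4 = 91.043/32.4 = 2.81 g cm⁻³.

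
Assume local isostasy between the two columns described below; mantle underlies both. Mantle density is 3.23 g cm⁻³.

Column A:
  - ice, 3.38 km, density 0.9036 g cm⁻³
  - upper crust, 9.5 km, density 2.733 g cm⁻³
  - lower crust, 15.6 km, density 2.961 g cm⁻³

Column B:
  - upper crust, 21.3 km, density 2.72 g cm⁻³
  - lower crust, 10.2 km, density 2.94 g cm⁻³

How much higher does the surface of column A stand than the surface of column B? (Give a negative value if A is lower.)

For any compensation level in the mantle, the mantle terms cancel and isostasy reduces to e = (Σt_A − Σt_B) − (Σ(ρt)_A − Σ(ρt)_B) / ρ_m.
Σt_A = 28.48 km; Σt_B = 31.5 km; Σ(ρt)_A = 75.209268; Σ(ρt)_B = 87.924 (in km·g cm⁻³).
e = (28.48 − 31.5) − (75.209268 − 87.924) / 3.23 = 0.916 km.

0.916 km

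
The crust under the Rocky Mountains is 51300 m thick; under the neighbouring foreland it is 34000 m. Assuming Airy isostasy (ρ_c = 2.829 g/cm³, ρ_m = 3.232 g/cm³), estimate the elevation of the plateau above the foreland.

2160 m

Excess crust Δ = 51300 m − 34000 m = 17300 m, split between elevation h and root r with h + r = Δ.
Airy balance ρ_c h = (ρ_m − ρ_c) r gives r = h ρ_c/(ρ_m − ρ_c), so h (1 + ρ_c/(ρ_m − ρ_c)) = Δ, i.e. h = Δ (ρ_m − ρ_c)/ρ_m.
h = 17300 m × 0.403/3.232 = 2160 m.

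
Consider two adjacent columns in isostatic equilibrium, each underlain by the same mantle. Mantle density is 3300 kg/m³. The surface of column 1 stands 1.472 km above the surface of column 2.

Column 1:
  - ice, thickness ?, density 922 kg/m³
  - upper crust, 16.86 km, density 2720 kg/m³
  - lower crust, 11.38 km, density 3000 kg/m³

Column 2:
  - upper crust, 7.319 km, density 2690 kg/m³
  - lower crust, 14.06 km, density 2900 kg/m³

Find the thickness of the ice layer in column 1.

0.737 km

Take the compensation level at the base of the deeper column (depth z_c below the surface of column 1) and equate Σ ρ_i t_i down to z_c; mantle fills any gap and the z_c terms cancel.
Column 1: x×922 + 16.86×2720 + 11.38×3000 + (z_c − 28.24 − x)×3300
Column 2: 1.472×0 + 7.319×2690 + 14.06×2900 + (z_c − 1.472 − 21.379)×3300
The z_c×3300 term appears on both sides and cancels. Collect the known terms of each column as K = Σ(ρt)_known − 3300 × (depth of known layers): K_1 = 79999.2 − 3300×28.24 = −13192.8; K_2 = 60462.11 − 3300×(1.472 + 21.379) = −14946.19.
Balance: K_1 − x×(3300 − 922) = K_2, so x = (K_1 − K_2)/(3300 − 922) = 1753.39/2378 = 0.737 km.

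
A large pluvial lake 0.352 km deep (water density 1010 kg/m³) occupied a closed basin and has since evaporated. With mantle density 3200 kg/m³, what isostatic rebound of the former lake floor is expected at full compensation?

0.111 km

u = d ρ_w/ρ_m = 0.352 km × 1010/3200 = 0.111 km.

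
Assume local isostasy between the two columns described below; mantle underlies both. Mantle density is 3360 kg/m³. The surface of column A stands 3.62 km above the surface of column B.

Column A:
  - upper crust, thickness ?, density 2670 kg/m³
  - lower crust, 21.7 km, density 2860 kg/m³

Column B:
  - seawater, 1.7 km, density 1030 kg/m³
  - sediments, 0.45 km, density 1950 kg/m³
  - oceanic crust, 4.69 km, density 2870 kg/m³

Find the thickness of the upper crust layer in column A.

Take the compensation level at the base of the deeper column (depth z_c below the surface of column A) and equate Σ ρ_i t_i down to z_c; mantle fills any gap and the z_c terms cancel.
Column A: x×2670 + 21.7×2860 + (z_c − 21.7 − x)×3360
Column B: 3.62×0 + 1.7×1030 + 0.45×1950 + 4.69×2870 + (z_c − 3.62 − 6.84)×3360
The z_c×3360 term appears on both sides and cancels. Collect the known terms of each column as K = Σ(ρt)_known − 3360 × (depth of known layers): K_A = 62062 − 3360×21.7 = −10850; K_B = 16088.8 − 3360×(3.62 + 6.84) = −19056.8.
Balance: K_A − x×(3360 − 2670) = K_B, so x = (K_A − K_B)/(3360 − 2670) = 8206.8/690 = 11.9 km.

11.9 km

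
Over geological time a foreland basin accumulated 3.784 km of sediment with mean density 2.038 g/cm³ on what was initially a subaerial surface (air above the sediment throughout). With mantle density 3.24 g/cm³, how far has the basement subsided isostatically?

2.38 km

Subaerial load: s = t ρ_sed / ρ_m = 3.784 km × 2.038/3.24 = 2.38 km.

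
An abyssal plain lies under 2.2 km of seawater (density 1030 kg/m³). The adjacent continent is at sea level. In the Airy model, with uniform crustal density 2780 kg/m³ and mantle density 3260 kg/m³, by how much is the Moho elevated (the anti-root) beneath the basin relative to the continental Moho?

8.02 km

By Archimedes' principle applied to the lithosphere: replacing crust with seawater at the top is compensated by replacing crust with mantle at the base: d (ρ_c − ρ_w) = a (ρ_m − ρ_c).
a = d (ρ_c − ρ_w)/(ρ_m − ρ_c) = 2.2 km × 1750/480 = 8.02 km.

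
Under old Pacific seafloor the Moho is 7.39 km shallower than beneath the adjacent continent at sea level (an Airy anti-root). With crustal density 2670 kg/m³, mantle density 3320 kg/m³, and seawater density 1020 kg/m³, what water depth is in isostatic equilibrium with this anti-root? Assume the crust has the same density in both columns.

2.91 km

Replacing a thickness d of crust by seawater at the top must be balanced by replacing crust with mantle at the base: d (ρ_c − ρ_w) = a (ρ_m − ρ_c).
d = a (ρ_m − ρ_c)/(ρ_c − ρ_w) = 7.39 km × 650/1650 = 2.91 km.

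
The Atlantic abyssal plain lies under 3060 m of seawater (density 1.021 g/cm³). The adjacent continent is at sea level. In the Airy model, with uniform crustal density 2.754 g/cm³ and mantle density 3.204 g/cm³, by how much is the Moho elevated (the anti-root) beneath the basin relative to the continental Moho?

By Archimedes' principle applied to the lithosphere: replacing crust with seawater at the top is compensated by replacing crust with mantle at the base: d (ρ_c − ρ_w) = a (ρ_m − ρ_c).
a = d (ρ_c − ρ_w)/(ρ_m − ρ_c) = 3060 m × 1.733/0.45 = 11800 m.

11800 m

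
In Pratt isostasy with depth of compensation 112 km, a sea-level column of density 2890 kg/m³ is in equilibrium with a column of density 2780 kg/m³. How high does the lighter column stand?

ρ_ref D = ρ (D + h) → h = D (ρ_ref − ρ)/ρ.
h = 112 km × (2890 − 2780)/2780 = 4.43 km.

4.43 km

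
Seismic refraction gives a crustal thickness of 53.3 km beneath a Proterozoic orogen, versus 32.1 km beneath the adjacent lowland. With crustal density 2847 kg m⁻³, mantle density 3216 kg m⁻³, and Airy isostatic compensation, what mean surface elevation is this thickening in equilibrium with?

Excess crust Δ = 53.3 km − 32.1 km = 21.2 km, split between elevation h and root r with h + r = Δ.
Airy balance ρ_c h = (ρ_m − ρ_c) r gives r = h ρ_c/(ρ_m − ρ_c), so h (1 + ρ_c/(ρ_m − ρ_c)) = Δ, i.e. h = Δ (ρ_m − ρ_c)/ρ_m.
h = 21.2 km × 369/3216 = 2.43 km.

2.43 km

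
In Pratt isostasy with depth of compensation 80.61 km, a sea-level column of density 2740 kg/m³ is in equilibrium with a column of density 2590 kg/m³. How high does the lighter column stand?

ρ_ref D = ρ (D + h) → h = D (ρ_ref − ρ)/ρ.
h = 80.61 km × (2740 − 2590)/2590 = 4.67 km.

4.67 km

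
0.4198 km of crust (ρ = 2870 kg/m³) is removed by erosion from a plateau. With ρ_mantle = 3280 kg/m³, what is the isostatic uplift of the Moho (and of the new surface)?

0.367 km

Unloading: uplift u = e ρ_c/ρ_m = 0.4198 km × 2870/3280 = 0.367 km.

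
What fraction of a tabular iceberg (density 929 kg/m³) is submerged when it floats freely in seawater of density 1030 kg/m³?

90.2%

Submerged fraction = ρ_obj/ρ_fluid = 929/1030 = 90.2%.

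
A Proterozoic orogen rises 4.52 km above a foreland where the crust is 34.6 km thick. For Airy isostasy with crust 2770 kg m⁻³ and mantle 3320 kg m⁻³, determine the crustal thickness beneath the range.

61.9 km

Root depth r = h ρ_c / (ρ_m − ρ_c) = 4.52 km × 2770 / 550 = 22.76 km.
Total thickness = T + h + r = 34.6 km + 4.52 km + 22.76 km = 61.9 km.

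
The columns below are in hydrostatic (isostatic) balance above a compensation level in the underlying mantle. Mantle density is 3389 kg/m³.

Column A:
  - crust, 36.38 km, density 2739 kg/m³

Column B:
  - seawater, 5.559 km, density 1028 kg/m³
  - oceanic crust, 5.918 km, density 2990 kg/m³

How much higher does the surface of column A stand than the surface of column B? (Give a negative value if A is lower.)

For any compensation level in the mantle, the mantle terms cancel and isostasy reduces to e = (Σt_A − Σt_B) − (Σ(ρt)_A − Σ(ρt)_B) / ρ_m.
Σt_A = 36.38 km; Σt_B = 11.477 km; Σ(ρt)_A = 99644.82; Σ(ρt)_B = 23409.472 (in km·kg/m³).
e = (36.38 − 11.477) − (99644.82 − 23409.472) / 3389 = 2.41 km.

2.41 km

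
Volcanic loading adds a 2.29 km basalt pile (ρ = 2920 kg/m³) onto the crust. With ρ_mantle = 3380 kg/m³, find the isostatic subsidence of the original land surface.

Subaerial loading: s = t ρ_load / ρ_m.
s = 2.29 km × 2920/3380 = 1.98 km.

1.98 km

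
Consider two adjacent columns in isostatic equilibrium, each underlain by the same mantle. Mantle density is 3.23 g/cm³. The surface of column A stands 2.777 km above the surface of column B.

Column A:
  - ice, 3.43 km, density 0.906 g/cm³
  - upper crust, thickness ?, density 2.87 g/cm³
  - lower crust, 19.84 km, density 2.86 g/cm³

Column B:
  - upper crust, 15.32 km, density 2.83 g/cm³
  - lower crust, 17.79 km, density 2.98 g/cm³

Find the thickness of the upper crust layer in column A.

Take the compensation level at the base of the deeper column (depth z_c below the surface of column A) and equate Σ ρ_i t_i down to z_c; mantle fills any gap and the z_c terms cancel.
Column A: 3.43×0.906 + x×2.87 + 19.84×2.86 + (z_c − 23.27 − x)×3.23
Column B: 2.777×0 + 15.32×2.83 + 17.79×2.98 + (z_c − 2.777 − 33.11)×3.23
The z_c×3.23 term appears on both sides and cancels. Collect the known terms of each column as K = Σ(ρt)_known − 3.23 × (depth of known layers): K_A = 59.84998 − 3.23×23.27 = −15.31212; K_B = 96.3698 − 3.23×(2.777 + 33.11) = −19.54521.
Balance: K_A − x×(3.23 − 2.87) = K_B, so x = (K_A − K_B)/(3.23 − 2.87) = 4.23309/0.36 = 11.8 km.

11.8 km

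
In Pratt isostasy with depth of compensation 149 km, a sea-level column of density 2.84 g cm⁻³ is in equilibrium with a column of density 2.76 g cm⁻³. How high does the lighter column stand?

ρ_ref D = ρ (D + h) → h = D (ρ_ref − ρ)/ρ.
h = 149 km × (2.84 − 2.76)/2.76 = 4.32 km.

4.32 km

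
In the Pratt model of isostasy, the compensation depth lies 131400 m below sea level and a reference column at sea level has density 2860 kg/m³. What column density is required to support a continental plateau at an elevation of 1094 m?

2840 kg/m³

Pratt balance: ρ_ref D = ρ (D + h).
ρ = ρ_ref D/(D + h) = 2860 × 131400 m/(131400 m + 1094 m) = 2840 kg/m³.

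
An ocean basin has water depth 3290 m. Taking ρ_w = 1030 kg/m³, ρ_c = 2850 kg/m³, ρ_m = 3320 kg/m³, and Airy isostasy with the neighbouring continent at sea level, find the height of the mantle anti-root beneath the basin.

12700 m

Isostatic balance requires: replacing crust with seawater at the top is compensated by replacing crust with mantle at the base: d (ρ_c − ρ_w) = a (ρ_m − ρ_c).
a = d (ρ_c − ρ_w)/(ρ_m − ρ_c) = 3290 m × 1820/470 = 12700 m.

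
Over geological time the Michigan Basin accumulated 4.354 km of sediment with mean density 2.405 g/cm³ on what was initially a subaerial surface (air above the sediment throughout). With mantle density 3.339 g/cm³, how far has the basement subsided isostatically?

Subaerial load: s = t ρ_sed / ρ_m = 4.354 km × 2.405/3.339 = 3.14 km.

3.14 km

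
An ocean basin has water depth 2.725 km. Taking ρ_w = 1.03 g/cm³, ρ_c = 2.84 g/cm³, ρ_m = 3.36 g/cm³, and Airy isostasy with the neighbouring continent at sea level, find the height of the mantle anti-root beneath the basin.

9.49 km

In Airy isostatic equilibrium: replacing crust with seawater at the top is compensated by replacing crust with mantle at the base: d (ρ_c − ρ_w) = a (ρ_m − ρ_c).
a = d (ρ_c − ρ_w)/(ρ_m − ρ_c) = 2.725 km × 1.81/0.52 = 9.49 km.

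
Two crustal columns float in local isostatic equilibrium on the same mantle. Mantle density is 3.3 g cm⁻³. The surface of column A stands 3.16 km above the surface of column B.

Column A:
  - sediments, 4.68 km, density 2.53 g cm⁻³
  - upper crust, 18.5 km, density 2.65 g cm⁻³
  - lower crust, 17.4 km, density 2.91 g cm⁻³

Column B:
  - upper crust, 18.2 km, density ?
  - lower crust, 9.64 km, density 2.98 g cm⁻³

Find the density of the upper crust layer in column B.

2.81 g cm⁻³

Take the compensation level at the base of the deeper column (depth z_c below the surface of column A) and equate Σ ρ_i t_i down to z_c; mantle fills any gap and the z_c terms cancel.
Column A: 4.68×2.53 + 18.5×2.65 + 17.4×2.91 + (z_c − 40.58)×3.3
Column B: 3.16×0 + 18.2×ρ + 9.64×2.98 + (z_c − 3.16 − 27.84)×3.3
The z_c×3.3 term appears on both sides and cancels. Collect the known terms of each column as K = Σ(ρt)_known − 3.3 × (depth of known layers): K_A = 111.4994 − 3.3×40.58 = −22.4146; K_B = 28.7272 − 3.3×(3.16 + 27.84) = −73.5728.
Balance: K_A = K_B + 18.2×ρ, so ρ = (K_A − K_B)/18.2 = 51.1582/18.2 = 2.81 g cm⁻³.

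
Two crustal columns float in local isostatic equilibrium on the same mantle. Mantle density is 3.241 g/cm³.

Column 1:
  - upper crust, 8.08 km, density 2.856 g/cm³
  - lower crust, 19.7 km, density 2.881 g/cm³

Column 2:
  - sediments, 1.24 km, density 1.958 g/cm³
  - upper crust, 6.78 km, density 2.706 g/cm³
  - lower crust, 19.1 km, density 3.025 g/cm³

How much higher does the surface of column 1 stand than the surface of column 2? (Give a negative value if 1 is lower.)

0.265 km

For any compensation level in the mantle, the mantle terms cancel and isostasy reduces to e = (Σt_1 − Σt_2) − (Σ(ρt)_1 − Σ(ρt)_2) / ρ_m.
Σt_1 = 27.78 km; Σt_2 = 27.12 km; Σ(ρt)_1 = 79.83218; Σ(ρt)_2 = 78.5521 (in km·g/cm³).
e = (27.78 − 27.12) − (79.83218 − 78.5521) / 3.241 = 0.265 km.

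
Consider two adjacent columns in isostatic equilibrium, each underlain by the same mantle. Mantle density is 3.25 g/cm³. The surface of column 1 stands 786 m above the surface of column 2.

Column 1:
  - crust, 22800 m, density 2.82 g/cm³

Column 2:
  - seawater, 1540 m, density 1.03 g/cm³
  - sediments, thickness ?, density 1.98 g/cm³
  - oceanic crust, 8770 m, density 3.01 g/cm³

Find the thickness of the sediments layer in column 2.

Take the compensation level at the base of the deeper column (depth z_c below the surface of column 1) and equate Σ ρ_i t_i down to z_c; mantle fills any gap and the z_c terms cancel.
Column 1: 22800×2.82 + (z_c − 22800)×3.25
Column 2: 786×0 + 1540×1.03 + x×1.98 + 8770×3.01 + (z_c − 786 − 10310 − x)×3.25
The z_c×3.25 term appears on both sides and cancels. Collect the known terms of each column as K = Σ(ρt)_known − 3.25 × (depth of known layers): K_1 = 64296 − 3.25×22800 = −9804; K_2 = 27983.9 − 3.25×(786 + 10310) = −8078.1.
Balance: K_1 = K_2 − x×(3.25 − 1.98), so x = (K_2 − K_1)/(3.25 − 1.98) = 1725.9/1.27 = 1360 m.

1360 m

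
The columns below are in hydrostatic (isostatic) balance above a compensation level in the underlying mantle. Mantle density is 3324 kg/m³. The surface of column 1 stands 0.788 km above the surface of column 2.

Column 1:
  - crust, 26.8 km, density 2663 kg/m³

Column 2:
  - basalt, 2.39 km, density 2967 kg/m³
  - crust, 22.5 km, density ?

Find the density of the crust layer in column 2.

Take the compensation level at the base of the deeper column (depth z_c below the surface of column 1) and equate Σ ρ_i t_i down to z_c; mantle fills any gap and the z_c terms cancel.
Column 1: 26.8×2663 + (z_c − 26.8)×3324
Column 2: 0.788×0 + 2.39×2967 + 22.5×ρ + (z_c − 0.788 − 24.89)×3324
The z_c×3324 term appears on both sides and cancels. Collect the known terms of each column as K = Σ(ρt)_known − 3324 × (depth of known layers): K_1 = 71368.4 − 3324×26.8 = −17714.8; K_2 = 7091.13 − 3324×(0.788 + 24.89) = −78262.542.
Balance: K_1 = K_2 + 22.5×ρ, so ρ = (K_1 − K_2)/22.5 = 60547.7/22.5 = 2690 kg/m³.

2690 kg/m³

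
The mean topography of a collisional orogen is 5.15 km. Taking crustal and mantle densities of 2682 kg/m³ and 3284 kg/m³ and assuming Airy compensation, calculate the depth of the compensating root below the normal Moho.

For local isostatic compensation: the weight of the topography is balanced by the buoyancy of the root, ρ_c h = (ρ_m − ρ_c) r.
r = h · ρ_c / (ρ_m − ρ_c) = 5.15 km × 2682 / (3284 − 2682) = 22.9 km.

22.9 km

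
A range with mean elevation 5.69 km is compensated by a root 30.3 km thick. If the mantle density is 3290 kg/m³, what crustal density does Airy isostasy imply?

2770 kg/m³

ρ_c h = (ρ_m − ρ_c) r → ρ_c (h + r) = ρ_m r → ρ_c = ρ_m r / (h + r).
ρ_c = 3290 × 30.3 km / (5.69 km + 30.3 km) = 2770 kg/m³.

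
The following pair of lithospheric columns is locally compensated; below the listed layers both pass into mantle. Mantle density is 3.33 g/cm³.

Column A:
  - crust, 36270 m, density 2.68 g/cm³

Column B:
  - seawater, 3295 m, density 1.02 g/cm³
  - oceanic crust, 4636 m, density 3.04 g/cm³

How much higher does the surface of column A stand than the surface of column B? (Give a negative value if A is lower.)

For any compensation level in the mantle, the mantle terms cancel and isostasy reduces to e = (Σt_A − Σt_B) − (Σ(ρt)_A − Σ(ρt)_B) / ρ_m.
Σt_A = 36270 m; Σt_B = 7931 m; Σ(ρt)_A = 97203.6; Σ(ρt)_B = 17454.34 (in m·g/cm³).
e = (36270 − 7931) − (97203.6 − 17454.34) / 3.33 = 4390 m.

4390 m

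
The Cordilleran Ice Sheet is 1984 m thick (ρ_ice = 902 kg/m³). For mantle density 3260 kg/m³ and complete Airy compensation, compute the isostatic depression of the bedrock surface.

549 m

By Archimedes' principle applied to the lithosphere: the ice load ρ_ice t is balanced by mantle displaced below, ρ_m s.
s = t ρ_ice / ρ_m = 1984 m × 902/3260 = 549 m.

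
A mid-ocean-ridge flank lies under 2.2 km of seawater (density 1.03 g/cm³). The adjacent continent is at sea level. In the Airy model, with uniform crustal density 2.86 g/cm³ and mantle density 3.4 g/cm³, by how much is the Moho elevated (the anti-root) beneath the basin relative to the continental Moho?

Isostatic balance requires: replacing crust with seawater at the top is compensated by replacing crust with mantle at the base: d (ρ_c − ρ_w) = a (ρ_m − ρ_c).
a = d (ρ_c − ρ_w)/(ρ_m − ρ_c) = 2.2 km × 1.83/0.54 = 7.46 km.

7.46 km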